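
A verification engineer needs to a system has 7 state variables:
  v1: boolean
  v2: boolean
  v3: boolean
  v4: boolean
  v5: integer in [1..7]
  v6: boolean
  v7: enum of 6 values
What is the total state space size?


State space = product of domain sizes of all variables.
Domain sizes:
  v1 (boolean): 2
  v2 (boolean): 2
  v3 (boolean): 2
  v4 (boolean): 2
  v5 (integer in [1..7]): 7
  v6 (boolean): 2
  v7 (enum of 6 values): 6
Product = 2 * 2 * 2 * 2 * 7 * 2 * 6 = 1344

1344


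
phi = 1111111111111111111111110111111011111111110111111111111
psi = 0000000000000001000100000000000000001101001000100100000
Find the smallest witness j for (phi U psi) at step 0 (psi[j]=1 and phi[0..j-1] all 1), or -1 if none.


(phi U psi) at 0: need smallest j with psi[j]=1 and phi[i]=1 for all i in [0,j).
Scan from step 0:
  step 0: phi=1, psi=0 -> continue
  step 1: phi=1, psi=0 -> continue
  step 2: phi=1, psi=0 -> continue
  step 3: phi=1, psi=0 -> continue
  step 15: psi=1 and phi held for [0,15) -> witness found
Witness step = 15

15


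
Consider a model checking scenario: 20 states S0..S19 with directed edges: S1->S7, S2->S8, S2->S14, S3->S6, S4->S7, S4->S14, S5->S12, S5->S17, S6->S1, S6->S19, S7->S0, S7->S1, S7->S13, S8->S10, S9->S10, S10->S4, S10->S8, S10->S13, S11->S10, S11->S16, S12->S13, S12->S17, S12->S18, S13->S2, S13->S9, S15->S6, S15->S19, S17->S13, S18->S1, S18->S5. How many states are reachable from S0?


BFS from S0:
  layer 0: {S0}
Reachable set: {S0}
Count = 1

1


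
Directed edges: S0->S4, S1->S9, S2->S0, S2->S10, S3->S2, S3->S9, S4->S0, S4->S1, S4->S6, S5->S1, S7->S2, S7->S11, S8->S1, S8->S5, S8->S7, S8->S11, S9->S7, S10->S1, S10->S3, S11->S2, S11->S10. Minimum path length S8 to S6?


BFS layer-by-layer from S8:
  dist 0: {S8}
  dist 1: {S1, S5, S7, S11}
  dist 2: {S2, S9, S10}
  dist 3: {S0, S3}
  dist 4: {S4}
  dist 5: {S6}
  -> S6 reached at distance 5
Shortest path length = 5

5


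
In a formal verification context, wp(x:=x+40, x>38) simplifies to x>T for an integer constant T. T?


Formula: wp(x:=E, P) = P[E/x] (substitute E for x in postcondition)
Step 1: Postcondition: x>38
Step 2: Substitute x+40 for x: x+40>38
Step 3: Solve for x: x > 38-40 = -2

-2


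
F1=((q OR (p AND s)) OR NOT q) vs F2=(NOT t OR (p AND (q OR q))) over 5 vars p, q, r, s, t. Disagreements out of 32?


F1 = ((q OR (p AND s)) OR NOT q)
F2 = (NOT t OR (p AND (q OR q)))
Evaluate both on each of 32 rows (bits = p,q,r,s,t):
  row 0 [00000]: F1=1 F2=1 -> 0
  row 1 [00001]: F1=1 F2=0 (differ) -> 1
  row 2 [00010]: F1=1 F2=1 -> 0
  row 3 [00011]: F1=1 F2=0 (differ) -> 1
  row 4 [00100]: F1=1 F2=1 -> 0
  row 5 [00101]: F1=1 F2=0 (differ) -> 1
  row 6 [00110]: F1=1 F2=1 -> 0
  row 7 [00111]: F1=1 F2=0 (differ) -> 1
  row 8 [01000]: F1=1 F2=1 -> 0
  row 9 [01001]: F1=1 F2=0 (differ) -> 1
  row 10 [01010]: F1=1 F2=1 -> 0
  row 11 [01011]: F1=1 F2=0 (differ) -> 1
  row 12 [01100]: F1=1 F2=1 -> 0
  row 13 [01101]: F1=1 F2=0 (differ) -> 1
  row 14 [01110]: F1=1 F2=1 -> 0
  row 15 [01111]: F1=1 F2=0 (differ) -> 1
  row 16 [10000]: F1=1 F2=1 -> 0
  row 17 [10001]: F1=1 F2=0 (differ) -> 1
  row 18 [10010]: F1=1 F2=1 -> 0
  row 19 [10011]: F1=1 F2=0 (differ) -> 1
  row 20 [10100]: F1=1 F2=1 -> 0
  row 21 [10101]: F1=1 F2=0 (differ) -> 1
  row 22 [10110]: F1=1 F2=1 -> 0
  row 23 [10111]: F1=1 F2=0 (differ) -> 1
  row 24 [11000]: F1=1 F2=1 -> 0
  row 25 [11001]: F1=1 F2=1 -> 0
  row 26 [11010]: F1=1 F2=1 -> 0
  row 27 [11011]: F1=1 F2=1 -> 0
  row 28 [11100]: F1=1 F2=1 -> 0
  row 29 [11101]: F1=1 F2=1 -> 0
  row 30 [11110]: F1=1 F2=1 -> 0
  row 31 [11111]: F1=1 F2=1 -> 0
Full result column, 8 rows per line (p,q fixed per line; r,s,t runs 000..111 left to right):
  rows 0-7 [p,q=00]: 01010101  (ones: 4)
  rows 8-15 [p,q=01]: 01010101  (ones: 4)
  rows 16-23 [p,q=10]: 01010101  (ones: 4)
  rows 24-31 [p,q=11]: 00000000  (ones: 0)
Disagreements = 4+4+4+0 = 12

12


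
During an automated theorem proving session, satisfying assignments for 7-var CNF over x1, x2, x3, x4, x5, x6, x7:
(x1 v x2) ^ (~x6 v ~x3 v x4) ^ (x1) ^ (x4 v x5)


CNF with 4 clauses over 7 vars (128 assignments).
An assignment satisfies CNF iff every clause has >=1 true literal.
Check each row (bits = x1,x2,x3,x4,x5,x6,x7; clause T/F shown):
  row 0 [0000000]: clauses=FTFF -> 0
  row 1 [0000001]: clauses=FTFF -> 0
  row 2 [0000010]: clauses=FTFF -> 0
  row 3 [0000011]: clauses=FTFF -> 0
  row 4 [0000100]: clauses=FTFT -> 0
  (every remaining row is evaluated the same way; all 128 results are listed next)
Full result column, 8 rows per line (x1,x2,x3,x4 fixed per line; x5,x6,x7 runs 000..111 left to right):
  rows 0-7 [x1,x2,x3,x4=0000]: 00000000  (ones: 0)
  rows 8-15 [x1,x2,x3,x4=0001]: 00000000  (ones: 0)
  rows 16-23 [x1,x2,x3,x4=0010]: 00000000  (ones: 0)
  rows 24-31 [x1,x2,x3,x4=0011]: 00000000  (ones: 0)
  rows 32-39 [x1,x2,x3,x4=0100]: 00000000  (ones: 0)
  rows 40-47 [x1,x2,x3,x4=0101]: 00000000  (ones: 0)
  rows 48-55 [x1,x2,x3,x4=0110]: 00000000  (ones: 0)
  rows 56-63 [x1,x2,x3,x4=0111]: 00000000  (ones: 0)
  rows 64-71 [x1,x2,x3,x4=1000]: 00001111  (ones: 4)
  rows 72-79 [x1,x2,x3,x4=1001]: 11111111  (ones: 8)
  rows 80-87 [x1,x2,x3,x4=1010]: 00001100  (ones: 2)
  rows 88-95 [x1,x2,x3,x4=1011]: 11111111  (ones: 8)
  rows 96-103 [x1,x2,x3,x4=1100]: 00001111  (ones: 4)
  rows 104-111 [x1,x2,x3,x4=1101]: 11111111  (ones: 8)
  rows 112-119 [x1,x2,x3,x4=1110]: 00001100  (ones: 2)
  rows 120-127 [x1,x2,x3,x4=1111]: 11111111  (ones: 8)
Satisfying assignments = 0+0+0+0+0+0+0+0+4+8+2+8+4+8+2+8 = 44

44


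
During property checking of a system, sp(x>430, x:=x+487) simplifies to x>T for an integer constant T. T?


Formula: sp(P, x:=E) = exists old_x. (x = E[old_x/x]) AND P[old_x/x] (old_x is the value of x before the assignment; eliminate old_x by solving x = E[old_x/x] for old_x)
Step 1: Precondition P: x>430, i.e. old_x > 430
Step 2: Assignment gives x = old_x + 487, so old_x = x - 487
Step 3: Substitute into P: x - 487 > 430
Step 4: Simplify: x > 430+487 = 917

917


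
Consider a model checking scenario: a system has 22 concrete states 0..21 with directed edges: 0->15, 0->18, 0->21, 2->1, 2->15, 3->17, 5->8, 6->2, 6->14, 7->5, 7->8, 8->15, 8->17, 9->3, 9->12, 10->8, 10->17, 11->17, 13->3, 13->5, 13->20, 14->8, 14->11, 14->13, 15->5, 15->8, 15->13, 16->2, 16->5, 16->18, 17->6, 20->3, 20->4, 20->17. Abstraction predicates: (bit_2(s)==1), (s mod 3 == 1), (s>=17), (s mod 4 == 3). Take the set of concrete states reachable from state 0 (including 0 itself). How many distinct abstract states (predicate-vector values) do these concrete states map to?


BFS from 0:
Concrete reachable: {0, 1, 2, 3, 4, 5, 6, 8, 11, 13, 14, 15, 17, 18, 20, 21}
Abstract via predicates (bit_2(s)==1), (s mod 3 == 1), (s>=17), (s mod 4 == 3):
  (0,0,0,0) <- {0, 2, 8}
  (0,0,0,1) <- {3, 11}
  (0,0,1,0) <- {17, 18}
  (0,1,0,0) <- {1}
  (1,0,0,0) <- {5, 6, 14}
  (1,0,0,1) <- {15}
  (1,0,1,0) <- {20, 21}
  (1,1,0,0) <- {4, 13}
Distinct abstract states = 8

8


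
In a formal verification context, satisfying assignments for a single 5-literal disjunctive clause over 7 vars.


Step 1: Total=2^7=128
Step 2: Unsat when all 5 false: 2^2=4
Step 3: Sat=128-4=124

124


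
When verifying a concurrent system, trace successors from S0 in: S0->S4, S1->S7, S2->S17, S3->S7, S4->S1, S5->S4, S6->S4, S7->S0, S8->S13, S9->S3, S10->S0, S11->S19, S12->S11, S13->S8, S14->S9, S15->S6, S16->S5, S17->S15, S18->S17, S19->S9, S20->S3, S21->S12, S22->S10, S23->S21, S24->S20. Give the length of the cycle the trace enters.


Trace from S0 until a state repeats:
  S0 -> S4 -> S1 -> S7 -> S0
S0 first seen at step 0, revisited at step 4.
Cycle length = 4 - 0 = 4

4


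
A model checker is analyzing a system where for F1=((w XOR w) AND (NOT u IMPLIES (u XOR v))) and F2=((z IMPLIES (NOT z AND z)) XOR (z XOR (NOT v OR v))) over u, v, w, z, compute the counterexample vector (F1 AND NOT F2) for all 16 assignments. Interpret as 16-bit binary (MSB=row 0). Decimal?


F1 = ((w XOR w) AND (NOT u IMPLIES (u XOR v)))
F2 = ((z IMPLIES (NOT z AND z)) XOR (z XOR (NOT v OR v)))
Counterexample to F1=>F2 is where F1=1 and F2=0.
Evaluate each row (bits = u,v,w,z, MSB first):
  row 0 [0000]: F1=0 F2=0 -> F1&~F2 -> 0
  row 1 [0001]: F1=0 F2=0 -> F1&~F2 -> 0
  row 2 [0010]: F1=0 F2=0 -> F1&~F2 -> 0
  row 3 [0011]: F1=0 F2=0 -> F1&~F2 -> 0
  row 4 [0100]: F1=0 F2=0 -> F1&~F2 -> 0
  row 5 [0101]: F1=0 F2=0 -> F1&~F2 -> 0
  row 6 [0110]: F1=0 F2=0 -> F1&~F2 -> 0
  row 7 [0111]: F1=0 F2=0 -> F1&~F2 -> 0
  row 8 [1000]: F1=0 F2=0 -> F1&~F2 -> 0
  row 9 [1001]: F1=0 F2=0 -> F1&~F2 -> 0
  row 10 [1010]: F1=0 F2=0 -> F1&~F2 -> 0
  row 11 [1011]: F1=0 F2=0 -> F1&~F2 -> 0
  row 12 [1100]: F1=0 F2=0 -> F1&~F2 -> 0
  row 13 [1101]: F1=0 F2=0 -> F1&~F2 -> 0
  row 14 [1110]: F1=0 F2=0 -> F1&~F2 -> 0
  row 15 [1111]: F1=0 F2=0 -> F1&~F2 -> 0
Full result column, 4 rows per line (u,v fixed per line; w,z runs 00..11 left to right):
  rows 0-3 [u,v=00]: 0000  = hex 0
  rows 4-7 [u,v=01]: 0000  = hex 0
  rows 8-11 [u,v=10]: 0000  = hex 0
  rows 12-15 [u,v=11]: 0000  = hex 0
Counterexample vector (row 0 .. row 15) = 0000000000000000
Output column grouped in 4s = 0000 0000 0000 0000 = 0x0000
Convert to decimal digit by digit (value = value*16 + digit):
  0 -> 0
  0*16 + 0 = 0
  0*16 + 0 = 0
  0*16 + 0 = 0
Decimal = 0

0


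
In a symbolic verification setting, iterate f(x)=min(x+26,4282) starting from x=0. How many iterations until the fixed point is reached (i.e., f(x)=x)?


Step 1: x=0, cap=4282, increment=26
Step 2: x grows by 26 each step until capped at 4282; fixed point is x=4282
Step 3: iterations = ceil(4282/26) = 165

165


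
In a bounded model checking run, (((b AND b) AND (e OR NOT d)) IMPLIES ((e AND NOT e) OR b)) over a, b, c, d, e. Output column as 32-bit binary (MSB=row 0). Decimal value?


Formula: (((b AND b) AND (e OR NOT d)) IMPLIES ((e AND NOT e) OR b)) over a, b, c, d, e (32 rows)
Evaluate each row (bits = a,b,c,d,e, MSB first):
  row 0 [00000]: (((0 AND 0) AND (0 OR NOT 0)) IMPLIES ((0 AND NOT 0) OR 0)) -> 1
  row 1 [00001]: (((0 AND 0) AND (1 OR NOT 0)) IMPLIES ((1 AND NOT 1) OR 0)) -> 1
  row 2 [00010]: (((0 AND 0) AND (0 OR NOT 1)) IMPLIES ((0 AND NOT 0) OR 0)) -> 1
  row 3 [00011]: (((0 AND 0) AND (1 OR NOT 1)) IMPLIES ((1 AND NOT 1) OR 0)) -> 1
  row 4 [00100]: (((0 AND 0) AND (0 OR NOT 0)) IMPLIES ((0 AND NOT 0) OR 0)) -> 1
  row 5 [00101]: (((0 AND 0) AND (1 OR NOT 0)) IMPLIES ((1 AND NOT 1) OR 0)) -> 1
  row 6 [00110]: (((0 AND 0) AND (0 OR NOT 1)) IMPLIES ((0 AND NOT 0) OR 0)) -> 1
  row 7 [00111]: (((0 AND 0) AND (1 OR NOT 1)) IMPLIES ((1 AND NOT 1) OR 0)) -> 1
  row 8 [01000]: (((1 AND 1) AND (0 OR NOT 0)) IMPLIES ((0 AND NOT 0) OR 1)) -> 1
  row 9 [01001]: (((1 AND 1) AND (1 OR NOT 0)) IMPLIES ((1 AND NOT 1) OR 1)) -> 1
  row 10 [01010]: (((1 AND 1) AND (0 OR NOT 1)) IMPLIES ((0 AND NOT 0) OR 1)) -> 1
  row 11 [01011]: (((1 AND 1) AND (1 OR NOT 1)) IMPLIES ((1 AND NOT 1) OR 1)) -> 1
  row 12 [01100]: (((1 AND 1) AND (0 OR NOT 0)) IMPLIES ((0 AND NOT 0) OR 1)) -> 1
  row 13 [01101]: (((1 AND 1) AND (1 OR NOT 0)) IMPLIES ((1 AND NOT 1) OR 1)) -> 1
  row 14 [01110]: (((1 AND 1) AND (0 OR NOT 1)) IMPLIES ((0 AND NOT 0) OR 1)) -> 1
  row 15 [01111]: (((1 AND 1) AND (1 OR NOT 1)) IMPLIES ((1 AND NOT 1) OR 1)) -> 1
  row 16 [10000]: (((0 AND 0) AND (0 OR NOT 0)) IMPLIES ((0 AND NOT 0) OR 0)) -> 1
  row 17 [10001]: (((0 AND 0) AND (1 OR NOT 0)) IMPLIES ((1 AND NOT 1) OR 0)) -> 1
  row 18 [10010]: (((0 AND 0) AND (0 OR NOT 1)) IMPLIES ((0 AND NOT 0) OR 0)) -> 1
  row 19 [10011]: (((0 AND 0) AND (1 OR NOT 1)) IMPLIES ((1 AND NOT 1) OR 0)) -> 1
  row 20 [10100]: (((0 AND 0) AND (0 OR NOT 0)) IMPLIES ((0 AND NOT 0) OR 0)) -> 1
  row 21 [10101]: (((0 AND 0) AND (1 OR NOT 0)) IMPLIES ((1 AND NOT 1) OR 0)) -> 1
  row 22 [10110]: (((0 AND 0) AND (0 OR NOT 1)) IMPLIES ((0 AND NOT 0) OR 0)) -> 1
  row 23 [10111]: (((0 AND 0) AND (1 OR NOT 1)) IMPLIES ((1 AND NOT 1) OR 0)) -> 1
  row 24 [11000]: (((1 AND 1) AND (0 OR NOT 0)) IMPLIES ((0 AND NOT 0) OR 1)) -> 1
  row 25 [11001]: (((1 AND 1) AND (1 OR NOT 0)) IMPLIES ((1 AND NOT 1) OR 1)) -> 1
  row 26 [11010]: (((1 AND 1) AND (0 OR NOT 1)) IMPLIES ((0 AND NOT 0) OR 1)) -> 1
  row 27 [11011]: (((1 AND 1) AND (1 OR NOT 1)) IMPLIES ((1 AND NOT 1) OR 1)) -> 1
  row 28 [11100]: (((1 AND 1) AND (0 OR NOT 0)) IMPLIES ((0 AND NOT 0) OR 1)) -> 1
  row 29 [11101]: (((1 AND 1) AND (1 OR NOT 0)) IMPLIES ((1 AND NOT 1) OR 1)) -> 1
  row 30 [11110]: (((1 AND 1) AND (0 OR NOT 1)) IMPLIES ((0 AND NOT 0) OR 1)) -> 1
  row 31 [11111]: (((1 AND 1) AND (1 OR NOT 1)) IMPLIES ((1 AND NOT 1) OR 1)) -> 1
Full result column, 4 rows per line (a,b,c fixed per line; d,e runs 00..11 left to right):
  rows 0-3 [a,b,c=000]: 1111  = hex F
  rows 4-7 [a,b,c=001]: 1111  = hex F
  rows 8-11 [a,b,c=010]: 1111  = hex F
  rows 12-15 [a,b,c=011]: 1111  = hex F
  rows 16-19 [a,b,c=100]: 1111  = hex F
  rows 20-23 [a,b,c=101]: 1111  = hex F
  rows 24-27 [a,b,c=110]: 1111  = hex F
  rows 28-31 [a,b,c=111]: 1111  = hex F
Output column (row 0 .. row 31) = 11111111111111111111111111111111
Output column grouped in 4s = 1111 1111 1111 1111 1111 1111 1111 1111 = 0xFFFFFFFF
Convert to decimal digit by digit (value = value*16 + digit):
  F -> 15
  15*16 + 15 (F) = 255
  255*16 + 15 (F) = 4095
  4095*16 + 15 (F) = 65535
  65535*16 + 15 (F) = 1048575
  1048575*16 + 15 (F) = 16777215
  16777215*16 + 15 (F) = 268435455
  268435455*16 + 15 (F) = 4294967295
Decimal = 4294967295

4294967295


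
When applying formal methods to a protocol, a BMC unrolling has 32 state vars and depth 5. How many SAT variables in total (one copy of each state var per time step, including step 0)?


BMC unrolls to depth k, creating one copy of each state var for steps 0..k.
Step count = 5 + 1 = 6 (steps 0 through 5)
Vars per step = 32
Total = 32 * 6 = 192

192


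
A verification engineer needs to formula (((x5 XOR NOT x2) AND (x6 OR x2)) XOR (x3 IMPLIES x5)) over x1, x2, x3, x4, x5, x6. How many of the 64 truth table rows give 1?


Formula: (((x5 XOR NOT x2) AND (x6 OR x2)) XOR (x3 IMPLIES x5)) over 6 vars (64 rows)
Evaluate each row (x1, x2, x3, x4, x5, x6 as bits, MSB first):
  row 0 [000000]: (((0 XOR NOT 0) AND (0 OR 0)) XOR (0 IMPLIES 0)) -> 1
  row 1 [000001]: (((0 XOR NOT 0) AND (1 OR 0)) XOR (0 IMPLIES 0)) -> 0
  row 2 [000010]: (((1 XOR NOT 0) AND (0 OR 0)) XOR (0 IMPLIES 1)) -> 1
  row 3 [000011]: (((1 XOR NOT 0) AND (1 OR 0)) XOR (0 IMPLIES 1)) -> 1
  row 4 [000100]: (((0 XOR NOT 0) AND (0 OR 0)) XOR (0 IMPLIES 0)) -> 1
  (every remaining row is evaluated the same way; all 64 results are listed next)
Full result column, 8 rows per line (x1,x2,x3 fixed per line; x4,x5,x6 runs 000..111 left to right):
  rows 0-7 [x1,x2,x3=000]: 10111011  (ones: 6)
  rows 8-15 [x1,x2,x3=001]: 01110111  (ones: 6)
  rows 16-23 [x1,x2,x3=010]: 11001100  (ones: 4)
  rows 24-31 [x1,x2,x3=011]: 00000000  (ones: 0)
  rows 32-39 [x1,x2,x3=100]: 10111011  (ones: 6)
  rows 40-47 [x1,x2,x3=101]: 01110111  (ones: 6)
  rows 48-55 [x1,x2,x3=110]: 11001100  (ones: 4)
  rows 56-63 [x1,x2,x3=111]: 00000000  (ones: 0)
Count of 1-rows = 6+6+4+0+6+6+4+0 = 32

32


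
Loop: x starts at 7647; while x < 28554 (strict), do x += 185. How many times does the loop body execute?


Step 1: x goes from 7647 toward 28554 by 185; the body runs while x<28554, so iterations = ceil((bound-start)/step)
Step 2: Distance=20907
Step 3: ceil(20907/185)=114

114


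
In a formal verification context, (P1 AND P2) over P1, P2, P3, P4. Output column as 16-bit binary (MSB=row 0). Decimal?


Formula: (P1 AND P2) over P1, P2, P3, P4 (16 rows)
Evaluate each row (bits = P1,P2,P3,P4, MSB first):
  row 0 [0000]: (0 AND 0) -> 0
  row 1 [0001]: (0 AND 0) -> 0
  row 2 [0010]: (0 AND 0) -> 0
  row 3 [0011]: (0 AND 0) -> 0
  row 4 [0100]: (0 AND 1) -> 0
  row 5 [0101]: (0 AND 1) -> 0
  row 6 [0110]: (0 AND 1) -> 0
  row 7 [0111]: (0 AND 1) -> 0
  row 8 [1000]: (1 AND 0) -> 0
  row 9 [1001]: (1 AND 0) -> 0
  row 10 [1010]: (1 AND 0) -> 0
  row 11 [1011]: (1 AND 0) -> 0
  row 12 [1100]: (1 AND 1) -> 1
  row 13 [1101]: (1 AND 1) -> 1
  row 14 [1110]: (1 AND 1) -> 1
  row 15 [1111]: (1 AND 1) -> 1
Full result column, 4 rows per line (P1,P2 fixed per line; P3,P4 runs 00..11 left to right):
  rows 0-3 [P1,P2=00]: 0000  = hex 0
  rows 4-7 [P1,P2=01]: 0000  = hex 0
  rows 8-11 [P1,P2=10]: 0000  = hex 0
  rows 12-15 [P1,P2=11]: 1111  = hex F
Output column (row 0 .. row 15) = 0000000000001111
Output column grouped in 4s = 0000 0000 0000 1111 = 0x000F
Convert to decimal digit by digit (value = value*16 + digit):
  0 -> 0
  0*16 + 0 = 0
  0*16 + 0 = 0
  0*16 + 15 (F) = 15
Decimal = 15

15


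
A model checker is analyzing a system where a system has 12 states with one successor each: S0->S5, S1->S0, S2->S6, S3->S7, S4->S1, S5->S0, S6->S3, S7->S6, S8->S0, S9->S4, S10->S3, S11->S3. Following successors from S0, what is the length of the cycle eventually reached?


Trace from S0 until a state repeats:
  S0 -> S5 -> S0
S0 first seen at step 0, revisited at step 2.
Cycle length = 2 - 0 = 2

2


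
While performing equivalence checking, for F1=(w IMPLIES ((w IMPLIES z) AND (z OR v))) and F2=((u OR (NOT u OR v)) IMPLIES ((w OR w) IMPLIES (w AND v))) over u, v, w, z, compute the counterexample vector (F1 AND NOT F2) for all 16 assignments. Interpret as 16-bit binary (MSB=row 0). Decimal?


F1 = (w IMPLIES ((w IMPLIES z) AND (z OR v)))
F2 = ((u OR (NOT u OR v)) IMPLIES ((w OR w) IMPLIES (w AND v)))
Counterexample to F1=>F2 is where F1=1 and F2=0.
Evaluate each row (bits = u,v,w,z, MSB first):
  row 0 [0000]: F1=1 F2=1 -> F1&~F2 -> 0
  row 1 [0001]: F1=1 F2=1 -> F1&~F2 -> 0
  row 2 [0010]: F1=0 F2=0 -> F1&~F2 -> 0
  row 3 [0011]: F1=1 F2=0 -> F1&~F2 -> 1
  row 4 [0100]: F1=1 F2=1 -> F1&~F2 -> 0
  row 5 [0101]: F1=1 F2=1 -> F1&~F2 -> 0
  row 6 [0110]: F1=0 F2=1 -> F1&~F2 -> 0
  row 7 [0111]: F1=1 F2=1 -> F1&~F2 -> 0
  row 8 [1000]: F1=1 F2=1 -> F1&~F2 -> 0
  row 9 [1001]: F1=1 F2=1 -> F1&~F2 -> 0
  row 10 [1010]: F1=0 F2=0 -> F1&~F2 -> 0
  row 11 [1011]: F1=1 F2=0 -> F1&~F2 -> 1
  row 12 [1100]: F1=1 F2=1 -> F1&~F2 -> 0
  row 13 [1101]: F1=1 F2=1 -> F1&~F2 -> 0
  row 14 [1110]: F1=0 F2=1 -> F1&~F2 -> 0
  row 15 [1111]: F1=1 F2=1 -> F1&~F2 -> 0
Full result column, 4 rows per line (u,v fixed per line; w,z runs 00..11 left to right):
  rows 0-3 [u,v=00]: 0001  = hex 1
  rows 4-7 [u,v=01]: 0000  = hex 0
  rows 8-11 [u,v=10]: 0001  = hex 1
  rows 12-15 [u,v=11]: 0000  = hex 0
Counterexample vector (row 0 .. row 15) = 0001000000010000
Output column grouped in 4s = 0001 0000 0001 0000 = 0x1010
Convert to decimal digit by digit (value = value*16 + digit):
  1 -> 1
  1*16 + 0 = 16
  16*16 + 1 = 257
  257*16 + 0 = 4112
Decimal = 4112

4112


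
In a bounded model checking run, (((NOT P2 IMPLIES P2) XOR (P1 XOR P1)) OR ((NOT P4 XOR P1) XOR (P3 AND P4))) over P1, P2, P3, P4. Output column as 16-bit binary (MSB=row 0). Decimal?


Formula: (((NOT P2 IMPLIES P2) XOR (P1 XOR P1)) OR ((NOT P4 XOR P1) XOR (P3 AND P4))) over P1, P2, P3, P4 (16 rows)
Evaluate each row (bits = P1,P2,P3,P4, MSB first):
  row 0 [0000]: (((NOT 0 IMPLIES 0) XOR (0 XOR 0)) OR ((NOT 0 XOR 0) XOR (0 AND 0))) -> 1
  row 1 [0001]: (((NOT 0 IMPLIES 0) XOR (0 XOR 0)) OR ((NOT 1 XOR 0) XOR (0 AND 1))) -> 0
  row 2 [0010]: (((NOT 0 IMPLIES 0) XOR (0 XOR 0)) OR ((NOT 0 XOR 0) XOR (1 AND 0))) -> 1
  row 3 [0011]: (((NOT 0 IMPLIES 0) XOR (0 XOR 0)) OR ((NOT 1 XOR 0) XOR (1 AND 1))) -> 1
  row 4 [0100]: (((NOT 1 IMPLIES 1) XOR (0 XOR 0)) OR ((NOT 0 XOR 0) XOR (0 AND 0))) -> 1
  row 5 [0101]: (((NOT 1 IMPLIES 1) XOR (0 XOR 0)) OR ((NOT 1 XOR 0) XOR (0 AND 1))) -> 1
  row 6 [0110]: (((NOT 1 IMPLIES 1) XOR (0 XOR 0)) OR ((NOT 0 XOR 0) XOR (1 AND 0))) -> 1
  row 7 [0111]: (((NOT 1 IMPLIES 1) XOR (0 XOR 0)) OR ((NOT 1 XOR 0) XOR (1 AND 1))) -> 1
  row 8 [1000]: (((NOT 0 IMPLIES 0) XOR (1 XOR 1)) OR ((NOT 0 XOR 1) XOR (0 AND 0))) -> 0
  row 9 [1001]: (((NOT 0 IMPLIES 0) XOR (1 XOR 1)) OR ((NOT 1 XOR 1) XOR (0 AND 1))) -> 1
  row 10 [1010]: (((NOT 0 IMPLIES 0) XOR (1 XOR 1)) OR ((NOT 0 XOR 1) XOR (1 AND 0))) -> 0
  row 11 [1011]: (((NOT 0 IMPLIES 0) XOR (1 XOR 1)) OR ((NOT 1 XOR 1) XOR (1 AND 1))) -> 0
  row 12 [1100]: (((NOT 1 IMPLIES 1) XOR (1 XOR 1)) OR ((NOT 0 XOR 1) XOR (0 AND 0))) -> 1
  row 13 [1101]: (((NOT 1 IMPLIES 1) XOR (1 XOR 1)) OR ((NOT 1 XOR 1) XOR (0 AND 1))) -> 1
  row 14 [1110]: (((NOT 1 IMPLIES 1) XOR (1 XOR 1)) OR ((NOT 0 XOR 1) XOR (1 AND 0))) -> 1
  row 15 [1111]: (((NOT 1 IMPLIES 1) XOR (1 XOR 1)) OR ((NOT 1 XOR 1) XOR (1 AND 1))) -> 1
Full result column, 4 rows per line (P1,P2 fixed per line; P3,P4 runs 00..11 left to right):
  rows 0-3 [P1,P2=00]: 1011  = hex B
  rows 4-7 [P1,P2=01]: 1111  = hex F
  rows 8-11 [P1,P2=10]: 0100  = hex 4
  rows 12-15 [P1,P2=11]: 1111  = hex F
Output column (row 0 .. row 15) = 1011111101001111
Output column grouped in 4s = 1011 1111 0100 1111 = 0xBF4F
Convert to decimal digit by digit (value = value*16 + digit):
  B -> 11
  11*16 + 15 (F) = 191
  191*16 + 4 = 3060
  3060*16 + 15 (F) = 48975
Decimal = 48975

48975


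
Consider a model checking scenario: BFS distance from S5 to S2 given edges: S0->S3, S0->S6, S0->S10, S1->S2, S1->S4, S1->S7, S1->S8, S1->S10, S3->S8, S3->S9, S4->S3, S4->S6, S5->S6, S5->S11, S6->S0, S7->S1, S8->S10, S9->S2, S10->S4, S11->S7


BFS layer-by-layer from S5:
  dist 0: {S5}
  dist 1: {S6, S11}
  dist 2: {S0, S7}
  dist 3: {S1, S3, S10}
  dist 4: {S2, S4, S8, S9}
  -> S2 reached at distance 4
Shortest path length = 4

4


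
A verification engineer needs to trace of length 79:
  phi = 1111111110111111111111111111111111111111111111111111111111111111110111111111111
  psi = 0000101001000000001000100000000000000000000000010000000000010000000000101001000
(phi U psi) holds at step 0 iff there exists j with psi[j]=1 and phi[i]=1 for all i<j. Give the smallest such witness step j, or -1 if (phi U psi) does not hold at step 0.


(phi U psi) at 0: need smallest j with psi[j]=1 and phi[i]=1 for all i in [0,j).
Scan from step 0:
  step 0: phi=1, psi=0 -> continue
  step 1: phi=1, psi=0 -> continue
  step 2: phi=1, psi=0 -> continue
  step 3: phi=1, psi=0 -> continue
  step 4: psi=1 and phi held for [0,4) -> witness found
Witness step = 4

4


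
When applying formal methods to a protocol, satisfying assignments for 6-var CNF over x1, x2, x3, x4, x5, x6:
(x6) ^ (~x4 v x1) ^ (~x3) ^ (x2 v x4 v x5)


CNF with 4 clauses over 6 vars (64 assignments).
An assignment satisfies CNF iff every clause has >=1 true literal.
Check each row (bits = x1,x2,x3,x4,x5,x6; clause T/F shown):
  row 0 [000000]: clauses=FTTF -> 0
  row 1 [000001]: clauses=TTTF -> 0
  row 2 [000010]: clauses=FTTT -> 0
  row 3 [000011]: clauses=TTTT -> 1
  row 4 [000100]: clauses=FFTT -> 0
  (every remaining row is evaluated the same way; all 64 results are listed next)
Full result column, 8 rows per line (x1,x2,x3 fixed per line; x4,x5,x6 runs 000..111 left to right):
  rows 0-7 [x1,x2,x3=000]: 00010000  (ones: 1)
  rows 8-15 [x1,x2,x3=001]: 00000000  (ones: 0)
  rows 16-23 [x1,x2,x3=010]: 01010000  (ones: 2)
  rows 24-31 [x1,x2,x3=011]: 00000000  (ones: 0)
  rows 32-39 [x1,x2,x3=100]: 00010101  (ones: 3)
  rows 40-47 [x1,x2,x3=101]: 00000000  (ones: 0)
  rows 48-55 [x1,x2,x3=110]: 01010101  (ones: 4)
  rows 56-63 [x1,x2,x3=111]: 00000000  (ones: 0)
Satisfying assignments = 1+0+2+0+3+0+4+0 = 10

10


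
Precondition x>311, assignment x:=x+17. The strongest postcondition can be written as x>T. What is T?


Formula: sp(P, x:=E) = exists old_x. (x = E[old_x/x]) AND P[old_x/x] (old_x is the value of x before the assignment; eliminate old_x by solving x = E[old_x/x] for old_x)
Step 1: Precondition P: x>311, i.e. old_x > 311
Step 2: Assignment gives x = old_x + 17, so old_x = x - 17
Step 3: Substitute into P: x - 17 > 311
Step 4: Simplify: x > 311+17 = 328

328


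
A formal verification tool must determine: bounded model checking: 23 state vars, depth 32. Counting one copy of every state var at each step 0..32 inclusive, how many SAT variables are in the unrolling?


BMC unrolls to depth k, creating one copy of each state var for steps 0..k.
Step count = 32 + 1 = 33 (steps 0 through 32)
Vars per step = 23
Total = 23 * 33 = 759

759


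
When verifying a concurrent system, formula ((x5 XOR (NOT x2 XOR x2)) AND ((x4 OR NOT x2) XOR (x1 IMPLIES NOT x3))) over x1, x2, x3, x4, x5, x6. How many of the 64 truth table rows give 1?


Formula: ((x5 XOR (NOT x2 XOR x2)) AND ((x4 OR NOT x2) XOR (x1 IMPLIES NOT x3))) over 6 vars (64 rows)
Evaluate each row (x1, x2, x3, x4, x5, x6 as bits, MSB first):
  row 0 [000000]: ((0 XOR (NOT 0 XOR 0)) AND ((0 OR NOT 0) XOR (0 IMPLIES NOT 0))) -> 0
  row 1 [000001]: ((0 XOR (NOT 0 XOR 0)) AND ((0 OR NOT 0) XOR (0 IMPLIES NOT 0))) -> 0
  row 2 [000010]: ((1 XOR (NOT 0 XOR 0)) AND ((0 OR NOT 0) XOR (0 IMPLIES NOT 0))) -> 0
  row 3 [000011]: ((1 XOR (NOT 0 XOR 0)) AND ((0 OR NOT 0) XOR (0 IMPLIES NOT 0))) -> 0
  row 4 [000100]: ((0 XOR (NOT 0 XOR 0)) AND ((1 OR NOT 0) XOR (0 IMPLIES NOT 0))) -> 0
  (every remaining row is evaluated the same way; all 64 results are listed next)
Full result column, 8 rows per line (x1,x2,x3 fixed per line; x4,x5,x6 runs 000..111 left to right):
  rows 0-7 [x1,x2,x3=000]: 00000000  (ones: 0)
  rows 8-15 [x1,x2,x3=001]: 00000000  (ones: 0)
  rows 16-23 [x1,x2,x3=010]: 11000000  (ones: 2)
  rows 24-31 [x1,x2,x3=011]: 11000000  (ones: 2)
  rows 32-39 [x1,x2,x3=100]: 00000000  (ones: 0)
  rows 40-47 [x1,x2,x3=101]: 11001100  (ones: 4)
  rows 48-55 [x1,x2,x3=110]: 11000000  (ones: 2)
  rows 56-63 [x1,x2,x3=111]: 00001100  (ones: 2)
Count of 1-rows = 0+0+2+2+0+4+2+2 = 12

12


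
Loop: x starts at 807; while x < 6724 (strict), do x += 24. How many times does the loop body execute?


Step 1: x goes from 807 toward 6724 by 24; the body runs while x<6724, so iterations = ceil((bound-start)/step)
Step 2: Distance=5917
Step 3: ceil(5917/24)=247

247


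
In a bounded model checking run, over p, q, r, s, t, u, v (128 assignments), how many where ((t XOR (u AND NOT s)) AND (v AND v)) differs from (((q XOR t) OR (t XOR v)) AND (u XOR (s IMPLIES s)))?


F1 = ((t XOR (u AND NOT s)) AND (v AND v))
F2 = (((q XOR t) OR (t XOR v)) AND (u XOR (s IMPLIES s)))
Evaluate both on each of 128 rows (bits = p,q,r,s,t,u,v):
  row 0 [0000000]: F1=0 F2=0 -> 0
  row 1 [0000001]: F1=0 F2=1 (differ) -> 1
  row 2 [0000010]: F1=0 F2=0 -> 0
  row 3 [0000011]: F1=1 F2=0 (differ) -> 1
  row 4 [0000100]: F1=0 F2=1 (differ) -> 1
  (every remaining row is evaluated the same way; all 128 results are listed next)
Full result column, 8 rows per line (p,q,r,s fixed per line; t,u,v runs 000..111 left to right):
  rows 0-7 [p,q,r,s=0000]: 01011000  (ones: 3)
  rows 8-15 [p,q,r,s=0001]: 01001001  (ones: 3)
  rows 16-23 [p,q,r,s=0010]: 01011000  (ones: 3)
  rows 24-31 [p,q,r,s=0011]: 01001001  (ones: 3)
  rows 32-39 [p,q,r,s=0100]: 11011100  (ones: 5)
  rows 40-47 [p,q,r,s=0101]: 11001101  (ones: 5)
  rows 48-55 [p,q,r,s=0110]: 11011100  (ones: 5)
  rows 56-63 [p,q,r,s=0111]: 11001101  (ones: 5)
  rows 64-71 [p,q,r,s=1000]: 01011000  (ones: 3)
  rows 72-79 [p,q,r,s=1001]: 01001001  (ones: 3)
  rows 80-87 [p,q,r,s=1010]: 01011000  (ones: 3)
  rows 88-95 [p,q,r,s=1011]: 01001001  (ones: 3)
  rows 96-103 [p,q,r,s=1100]: 11011100  (ones: 5)
  rows 104-111 [p,q,r,s=1101]: 11001101  (ones: 5)
  rows 112-119 [p,q,r,s=1110]: 11011100  (ones: 5)
  rows 120-127 [p,q,r,s=1111]: 11001101  (ones: 5)
Disagreements = 3+3+3+3+5+5+5+5+3+3+3+3+5+5+5+5 = 64

64


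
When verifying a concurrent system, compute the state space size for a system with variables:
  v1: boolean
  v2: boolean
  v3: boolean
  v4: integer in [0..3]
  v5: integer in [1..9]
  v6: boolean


State space = product of domain sizes of all variables.
Domain sizes:
  v1 (boolean): 2
  v2 (boolean): 2
  v3 (boolean): 2
  v4 (integer in [0..3]): 4
  v5 (integer in [1..9]): 9
  v6 (boolean): 2
Product = 2 * 2 * 2 * 4 * 9 * 2 = 576

576


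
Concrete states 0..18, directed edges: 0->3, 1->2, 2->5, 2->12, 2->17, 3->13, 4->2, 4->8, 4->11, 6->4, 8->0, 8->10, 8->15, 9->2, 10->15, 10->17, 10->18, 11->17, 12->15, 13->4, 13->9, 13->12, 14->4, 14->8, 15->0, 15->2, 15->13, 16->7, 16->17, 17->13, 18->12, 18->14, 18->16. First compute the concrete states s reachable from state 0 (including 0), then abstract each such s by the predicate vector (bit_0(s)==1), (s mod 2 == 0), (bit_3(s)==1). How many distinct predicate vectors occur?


BFS from 0:
Concrete reachable: {0, 2, 3, 4, 5, 7, 8, 9, 10, 11, 12, 13, 14, 15, 16, 17, 18}
Abstract via predicates (bit_0(s)==1), (s mod 2 == 0), (bit_3(s)==1):
  (0,1,0) <- {0, 2, 4, 16, 18}
  (0,1,1) <- {8, 10, 12, 14}
  (1,0,0) <- {3, 5, 7, 17}
  (1,0,1) <- {9, 11, 13, 15}
Distinct abstract states = 4

4


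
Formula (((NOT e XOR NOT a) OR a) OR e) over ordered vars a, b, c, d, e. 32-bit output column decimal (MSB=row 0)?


Formula: (((NOT e XOR NOT a) OR a) OR e) over a, b, c, d, e (32 rows)
Evaluate each row (bits = a,b,c,d,e, MSB first):
  row 0 [00000]: (((NOT 0 XOR NOT 0) OR 0) OR 0) -> 0
  row 1 [00001]: (((NOT 1 XOR NOT 0) OR 0) OR 1) -> 1
  row 2 [00010]: (((NOT 0 XOR NOT 0) OR 0) OR 0) -> 0
  row 3 [00011]: (((NOT 1 XOR NOT 0) OR 0) OR 1) -> 1
  row 4 [00100]: (((NOT 0 XOR NOT 0) OR 0) OR 0) -> 0
  row 5 [00101]: (((NOT 1 XOR NOT 0) OR 0) OR 1) -> 1
  row 6 [00110]: (((NOT 0 XOR NOT 0) OR 0) OR 0) -> 0
  row 7 [00111]: (((NOT 1 XOR NOT 0) OR 0) OR 1) -> 1
  row 8 [01000]: (((NOT 0 XOR NOT 0) OR 0) OR 0) -> 0
  row 9 [01001]: (((NOT 1 XOR NOT 0) OR 0) OR 1) -> 1
  row 10 [01010]: (((NOT 0 XOR NOT 0) OR 0) OR 0) -> 0
  row 11 [01011]: (((NOT 1 XOR NOT 0) OR 0) OR 1) -> 1
  row 12 [01100]: (((NOT 0 XOR NOT 0) OR 0) OR 0) -> 0
  row 13 [01101]: (((NOT 1 XOR NOT 0) OR 0) OR 1) -> 1
  row 14 [01110]: (((NOT 0 XOR NOT 0) OR 0) OR 0) -> 0
  row 15 [01111]: (((NOT 1 XOR NOT 0) OR 0) OR 1) -> 1
  row 16 [10000]: (((NOT 0 XOR NOT 1) OR 1) OR 0) -> 1
  row 17 [10001]: (((NOT 1 XOR NOT 1) OR 1) OR 1) -> 1
  row 18 [10010]: (((NOT 0 XOR NOT 1) OR 1) OR 0) -> 1
  row 19 [10011]: (((NOT 1 XOR NOT 1) OR 1) OR 1) -> 1
  row 20 [10100]: (((NOT 0 XOR NOT 1) OR 1) OR 0) -> 1
  row 21 [10101]: (((NOT 1 XOR NOT 1) OR 1) OR 1) -> 1
  row 22 [10110]: (((NOT 0 XOR NOT 1) OR 1) OR 0) -> 1
  row 23 [10111]: (((NOT 1 XOR NOT 1) OR 1) OR 1) -> 1
  row 24 [11000]: (((NOT 0 XOR NOT 1) OR 1) OR 0) -> 1
  row 25 [11001]: (((NOT 1 XOR NOT 1) OR 1) OR 1) -> 1
  row 26 [11010]: (((NOT 0 XOR NOT 1) OR 1) OR 0) -> 1
  row 27 [11011]: (((NOT 1 XOR NOT 1) OR 1) OR 1) -> 1
  row 28 [11100]: (((NOT 0 XOR NOT 1) OR 1) OR 0) -> 1
  row 29 [11101]: (((NOT 1 XOR NOT 1) OR 1) OR 1) -> 1
  row 30 [11110]: (((NOT 0 XOR NOT 1) OR 1) OR 0) -> 1
  row 31 [11111]: (((NOT 1 XOR NOT 1) OR 1) OR 1) -> 1
Full result column, 4 rows per line (a,b,c fixed per line; d,e runs 00..11 left to right):
  rows 0-3 [a,b,c=000]: 0101  = hex 5
  rows 4-7 [a,b,c=001]: 0101  = hex 5
  rows 8-11 [a,b,c=010]: 0101  = hex 5
  rows 12-15 [a,b,c=011]: 0101  = hex 5
  rows 16-19 [a,b,c=100]: 1111  = hex F
  rows 20-23 [a,b,c=101]: 1111  = hex F
  rows 24-27 [a,b,c=110]: 1111  = hex F
  rows 28-31 [a,b,c=111]: 1111  = hex F
Output column (row 0 .. row 31) = 01010101010101011111111111111111
Output column grouped in 4s = 0101 0101 0101 0101 1111 1111 1111 1111 = 0x5555FFFF
Convert to decimal digit by digit (value = value*16 + digit):
  5 -> 5
  5*16 + 5 = 85
  85*16 + 5 = 1365
  1365*16 + 5 = 21845
  21845*16 + 15 (F) = 349535
  349535*16 + 15 (F) = 5592575
  5592575*16 + 15 (F) = 89481215
  89481215*16 + 15 (F) = 1431699455
Decimal = 1431699455

1431699455


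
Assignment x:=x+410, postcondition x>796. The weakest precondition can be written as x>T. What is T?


Formula: wp(x:=E, P) = P[E/x] (substitute E for x in postcondition)
Step 1: Postcondition: x>796
Step 2: Substitute x+410 for x: x+410>796
Step 3: Solve for x: x > 796-410 = 386

386


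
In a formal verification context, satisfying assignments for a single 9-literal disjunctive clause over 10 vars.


Step 1: Total=2^10=1024
Step 2: Unsat when all 9 false: 2^1=2
Step 3: Sat=1024-2=1022

1022


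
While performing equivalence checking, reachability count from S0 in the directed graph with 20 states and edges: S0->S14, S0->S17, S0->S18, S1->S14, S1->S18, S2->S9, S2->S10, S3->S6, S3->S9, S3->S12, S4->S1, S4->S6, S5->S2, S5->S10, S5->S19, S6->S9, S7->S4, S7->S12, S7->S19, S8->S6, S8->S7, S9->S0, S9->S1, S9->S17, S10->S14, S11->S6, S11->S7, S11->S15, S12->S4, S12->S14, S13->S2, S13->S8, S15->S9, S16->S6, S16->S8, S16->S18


BFS from S0:
  layer 0: {S0}
  layer 1: {S14, S17, S18}
Reachable set: {S0, S14, S17, S18}
Count = 4

4


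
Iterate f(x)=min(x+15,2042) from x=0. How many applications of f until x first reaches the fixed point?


Step 1: x=0, cap=2042, increment=15
Step 2: x grows by 15 each step until capped at 2042; fixed point is x=2042
Step 3: iterations = ceil(2042/15) = 137

137


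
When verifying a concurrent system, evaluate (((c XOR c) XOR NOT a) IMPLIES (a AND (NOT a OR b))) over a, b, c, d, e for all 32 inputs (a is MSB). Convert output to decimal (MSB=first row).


Formula: (((c XOR c) XOR NOT a) IMPLIES (a AND (NOT a OR b))) over a, b, c, d, e (32 rows)
Evaluate each row (bits = a,b,c,d,e, MSB first):
  row 0 [00000]: (((0 XOR 0) XOR NOT 0) IMPLIES (0 AND (NOT 0 OR 0))) -> 0
  row 1 [00001]: (((0 XOR 0) XOR NOT 0) IMPLIES (0 AND (NOT 0 OR 0))) -> 0
  row 2 [00010]: (((0 XOR 0) XOR NOT 0) IMPLIES (0 AND (NOT 0 OR 0))) -> 0
  row 3 [00011]: (((0 XOR 0) XOR NOT 0) IMPLIES (0 AND (NOT 0 OR 0))) -> 0
  row 4 [00100]: (((1 XOR 1) XOR NOT 0) IMPLIES (0 AND (NOT 0 OR 0))) -> 0
  row 5 [00101]: (((1 XOR 1) XOR NOT 0) IMPLIES (0 AND (NOT 0 OR 0))) -> 0
  row 6 [00110]: (((1 XOR 1) XOR NOT 0) IMPLIES (0 AND (NOT 0 OR 0))) -> 0
  row 7 [00111]: (((1 XOR 1) XOR NOT 0) IMPLIES (0 AND (NOT 0 OR 0))) -> 0
  row 8 [01000]: (((0 XOR 0) XOR NOT 0) IMPLIES (0 AND (NOT 0 OR 1))) -> 0
  row 9 [01001]: (((0 XOR 0) XOR NOT 0) IMPLIES (0 AND (NOT 0 OR 1))) -> 0
  row 10 [01010]: (((0 XOR 0) XOR NOT 0) IMPLIES (0 AND (NOT 0 OR 1))) -> 0
  row 11 [01011]: (((0 XOR 0) XOR NOT 0) IMPLIES (0 AND (NOT 0 OR 1))) -> 0
  row 12 [01100]: (((1 XOR 1) XOR NOT 0) IMPLIES (0 AND (NOT 0 OR 1))) -> 0
  row 13 [01101]: (((1 XOR 1) XOR NOT 0) IMPLIES (0 AND (NOT 0 OR 1))) -> 0
  row 14 [01110]: (((1 XOR 1) XOR NOT 0) IMPLIES (0 AND (NOT 0 OR 1))) -> 0
  row 15 [01111]: (((1 XOR 1) XOR NOT 0) IMPLIES (0 AND (NOT 0 OR 1))) -> 0
  row 16 [10000]: (((0 XOR 0) XOR NOT 1) IMPLIES (1 AND (NOT 1 OR 0))) -> 1
  row 17 [10001]: (((0 XOR 0) XOR NOT 1) IMPLIES (1 AND (NOT 1 OR 0))) -> 1
  row 18 [10010]: (((0 XOR 0) XOR NOT 1) IMPLIES (1 AND (NOT 1 OR 0))) -> 1
  row 19 [10011]: (((0 XOR 0) XOR NOT 1) IMPLIES (1 AND (NOT 1 OR 0))) -> 1
  row 20 [10100]: (((1 XOR 1) XOR NOT 1) IMPLIES (1 AND (NOT 1 OR 0))) -> 1
  row 21 [10101]: (((1 XOR 1) XOR NOT 1) IMPLIES (1 AND (NOT 1 OR 0))) -> 1
  row 22 [10110]: (((1 XOR 1) XOR NOT 1) IMPLIES (1 AND (NOT 1 OR 0))) -> 1
  row 23 [10111]: (((1 XOR 1) XOR NOT 1) IMPLIES (1 AND (NOT 1 OR 0))) -> 1
  row 24 [11000]: (((0 XOR 0) XOR NOT 1) IMPLIES (1 AND (NOT 1 OR 1))) -> 1
  row 25 [11001]: (((0 XOR 0) XOR NOT 1) IMPLIES (1 AND (NOT 1 OR 1))) -> 1
  row 26 [11010]: (((0 XOR 0) XOR NOT 1) IMPLIES (1 AND (NOT 1 OR 1))) -> 1
  row 27 [11011]: (((0 XOR 0) XOR NOT 1) IMPLIES (1 AND (NOT 1 OR 1))) -> 1
  row 28 [11100]: (((1 XOR 1) XOR NOT 1) IMPLIES (1 AND (NOT 1 OR 1))) -> 1
  row 29 [11101]: (((1 XOR 1) XOR NOT 1) IMPLIES (1 AND (NOT 1 OR 1))) -> 1
  row 30 [11110]: (((1 XOR 1) XOR NOT 1) IMPLIES (1 AND (NOT 1 OR 1))) -> 1
  row 31 [11111]: (((1 XOR 1) XOR NOT 1) IMPLIES (1 AND (NOT 1 OR 1))) -> 1
Full result column, 4 rows per line (a,b,c fixed per line; d,e runs 00..11 left to right):
  rows 0-3 [a,b,c=000]: 0000  = hex 0
  rows 4-7 [a,b,c=001]: 0000  = hex 0
  rows 8-11 [a,b,c=010]: 0000  = hex 0
  rows 12-15 [a,b,c=011]: 0000  = hex 0
  rows 16-19 [a,b,c=100]: 1111  = hex F
  rows 20-23 [a,b,c=101]: 1111  = hex F
  rows 24-27 [a,b,c=110]: 1111  = hex F
  rows 28-31 [a,b,c=111]: 1111  = hex F
Output column (row 0 .. row 31) = 00000000000000001111111111111111
Output column grouped in 4s = 0000 0000 0000 0000 1111 1111 1111 1111 = 0x0000FFFF
Convert to decimal digit by digit (value = value*16 + digit):
  0 -> 0
  0*16 + 0 = 0
  0*16 + 0 = 0
  0*16 + 0 = 0
  0*16 + 15 (F) = 15
  15*16 + 15 (F) = 255
  255*16 + 15 (F) = 4095
  4095*16 + 15 (F) = 65535
Decimal = 65535

65535


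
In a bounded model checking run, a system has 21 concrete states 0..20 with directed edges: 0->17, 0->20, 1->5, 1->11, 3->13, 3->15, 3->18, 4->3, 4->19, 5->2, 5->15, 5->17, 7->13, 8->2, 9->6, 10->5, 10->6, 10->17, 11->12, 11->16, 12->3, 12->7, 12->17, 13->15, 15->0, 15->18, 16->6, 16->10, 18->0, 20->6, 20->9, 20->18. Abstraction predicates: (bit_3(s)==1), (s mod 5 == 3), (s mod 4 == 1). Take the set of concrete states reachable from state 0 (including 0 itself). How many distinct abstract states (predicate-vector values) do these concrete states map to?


BFS from 0:
Concrete reachable: {0, 6, 9, 17, 18, 20}
Abstract via predicates (bit_3(s)==1), (s mod 5 == 3), (s mod 4 == 1):
  (0,0,0) <- {0, 6, 20}
  (0,0,1) <- {17}
  (0,1,0) <- {18}
  (1,0,1) <- {9}
Distinct abstract states = 4

4


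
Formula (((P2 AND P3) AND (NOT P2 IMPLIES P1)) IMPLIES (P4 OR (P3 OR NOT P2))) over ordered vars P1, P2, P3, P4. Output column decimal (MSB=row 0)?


Formula: (((P2 AND P3) AND (NOT P2 IMPLIES P1)) IMPLIES (P4 OR (P3 OR NOT P2))) over P1, P2, P3, P4 (16 rows)
Evaluate each row (bits = P1,P2,P3,P4, MSB first):
  row 0 [0000]: (((0 AND 0) AND (NOT 0 IMPLIES 0)) IMPLIES (0 OR (0 OR NOT 0))) -> 1
  row 1 [0001]: (((0 AND 0) AND (NOT 0 IMPLIES 0)) IMPLIES (1 OR (0 OR NOT 0))) -> 1
  row 2 [0010]: (((0 AND 1) AND (NOT 0 IMPLIES 0)) IMPLIES (0 OR (1 OR NOT 0))) -> 1
  row 3 [0011]: (((0 AND 1) AND (NOT 0 IMPLIES 0)) IMPLIES (1 OR (1 OR NOT 0))) -> 1
  row 4 [0100]: (((1 AND 0) AND (NOT 1 IMPLIES 0)) IMPLIES (0 OR (0 OR NOT 1))) -> 1
  row 5 [0101]: (((1 AND 0) AND (NOT 1 IMPLIES 0)) IMPLIES (1 OR (0 OR NOT 1))) -> 1
  row 6 [0110]: (((1 AND 1) AND (NOT 1 IMPLIES 0)) IMPLIES (0 OR (1 OR NOT 1))) -> 1
  row 7 [0111]: (((1 AND 1) AND (NOT 1 IMPLIES 0)) IMPLIES (1 OR (1 OR NOT 1))) -> 1
  row 8 [1000]: (((0 AND 0) AND (NOT 0 IMPLIES 1)) IMPLIES (0 OR (0 OR NOT 0))) -> 1
  row 9 [1001]: (((0 AND 0) AND (NOT 0 IMPLIES 1)) IMPLIES (1 OR (0 OR NOT 0))) -> 1
  row 10 [1010]: (((0 AND 1) AND (NOT 0 IMPLIES 1)) IMPLIES (0 OR (1 OR NOT 0))) -> 1
  row 11 [1011]: (((0 AND 1) AND (NOT 0 IMPLIES 1)) IMPLIES (1 OR (1 OR NOT 0))) -> 1
  row 12 [1100]: (((1 AND 0) AND (NOT 1 IMPLIES 1)) IMPLIES (0 OR (0 OR NOT 1))) -> 1
  row 13 [1101]: (((1 AND 0) AND (NOT 1 IMPLIES 1)) IMPLIES (1 OR (0 OR NOT 1))) -> 1
  row 14 [1110]: (((1 AND 1) AND (NOT 1 IMPLIES 1)) IMPLIES (0 OR (1 OR NOT 1))) -> 1
  row 15 [1111]: (((1 AND 1) AND (NOT 1 IMPLIES 1)) IMPLIES (1 OR (1 OR NOT 1))) -> 1
Full result column, 4 rows per line (P1,P2 fixed per line; P3,P4 runs 00..11 left to right):
  rows 0-3 [P1,P2=00]: 1111  = hex F
  rows 4-7 [P1,P2=01]: 1111  = hex F
  rows 8-11 [P1,P2=10]: 1111  = hex F
  rows 12-15 [P1,P2=11]: 1111  = hex F
Output column (row 0 .. row 15) = 1111111111111111
Output column grouped in 4s = 1111 1111 1111 1111 = 0xFFFF
Convert to decimal digit by digit (value = value*16 + digit):
  F -> 15
  15*16 + 15 (F) = 255
  255*16 + 15 (F) = 4095
  4095*16 + 15 (F) = 65535
Decimal = 65535

65535


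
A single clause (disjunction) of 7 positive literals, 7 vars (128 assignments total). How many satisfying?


Step 1: Total=2^7=128
Step 2: Unsat when all 7 false: 2^0=1
Step 3: Sat=128-1=127

127


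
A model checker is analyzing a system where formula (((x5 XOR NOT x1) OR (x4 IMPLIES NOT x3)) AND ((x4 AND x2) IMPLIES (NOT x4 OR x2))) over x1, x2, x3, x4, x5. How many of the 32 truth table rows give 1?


Formula: (((x5 XOR NOT x1) OR (x4 IMPLIES NOT x3)) AND ((x4 AND x2) IMPLIES (NOT x4 OR x2))) over 5 vars (32 rows)
Evaluate each row (x1, x2, x3, x4, x5 as bits, MSB first):
  row 0 [00000]: (((0 XOR NOT 0) OR (0 IMPLIES NOT 0)) AND ((0 AND 0) IMPLIES (NOT 0 OR 0))) -> 1
  row 1 [00001]: (((1 XOR NOT 0) OR (0 IMPLIES NOT 0)) AND ((0 AND 0) IMPLIES (NOT 0 OR 0))) -> 1
  row 2 [00010]: (((0 XOR NOT 0) OR (1 IMPLIES NOT 0)) AND ((1 AND 0) IMPLIES (NOT 1 OR 0))) -> 1
  row 3 [00011]: (((1 XOR NOT 0) OR (1 IMPLIES NOT 0)) AND ((1 AND 0) IMPLIES (NOT 1 OR 0))) -> 1
  row 4 [00100]: (((0 XOR NOT 0) OR (0 IMPLIES NOT 1)) AND ((0 AND 0) IMPLIES (NOT 0 OR 0))) -> 1
  row 5 [00101]: (((1 XOR NOT 0) OR (0 IMPLIES NOT 1)) AND ((0 AND 0) IMPLIES (NOT 0 OR 0))) -> 1
  row 6 [00110]: (((0 XOR NOT 0) OR (1 IMPLIES NOT 1)) AND ((1 AND 0) IMPLIES (NOT 1 OR 0))) -> 1
  row 7 [00111]: (((1 XOR NOT 0) OR (1 IMPLIES NOT 1)) AND ((1 AND 0) IMPLIES (NOT 1 OR 0))) -> 0
  row 8 [01000]: (((0 XOR NOT 0) OR (0 IMPLIES NOT 0)) AND ((0 AND 1) IMPLIES (NOT 0 OR 1))) -> 1
  row 9 [01001]: (((1 XOR NOT 0) OR (0 IMPLIES NOT 0)) AND ((0 AND 1) IMPLIES (NOT 0 OR 1))) -> 1
  row 10 [01010]: (((0 XOR NOT 0) OR (1 IMPLIES NOT 0)) AND ((1 AND 1) IMPLIES (NOT 1 OR 1))) -> 1
  row 11 [01011]: (((1 XOR NOT 0) OR (1 IMPLIES NOT 0)) AND ((1 AND 1) IMPLIES (NOT 1 OR 1))) -> 1
  row 12 [01100]: (((0 XOR NOT 0) OR (0 IMPLIES NOT 1)) AND ((0 AND 1) IMPLIES (NOT 0 OR 1))) -> 1
  row 13 [01101]: (((1 XOR NOT 0) OR (0 IMPLIES NOT 1)) AND ((0 AND 1) IMPLIES (NOT 0 OR 1))) -> 1
  row 14 [01110]: (((0 XOR NOT 0) OR (1 IMPLIES NOT 1)) AND ((1 AND 1) IMPLIES (NOT 1 OR 1))) -> 1
  row 15 [01111]: (((1 XOR NOT 0) OR (1 IMPLIES NOT 1)) AND ((1 AND 1) IMPLIES (NOT 1 OR 1))) -> 0
  row 16 [10000]: (((0 XOR NOT 1) OR (0 IMPLIES NOT 0)) AND ((0 AND 0) IMPLIES (NOT 0 OR 0))) -> 1
  row 17 [10001]: (((1 XOR NOT 1) OR (0 IMPLIES NOT 0)) AND ((0 AND 0) IMPLIES (NOT 0 OR 0))) -> 1
  row 18 [10010]: (((0 XOR NOT 1) OR (1 IMPLIES NOT 0)) AND ((1 AND 0) IMPLIES (NOT 1 OR 0))) -> 1
  row 19 [10011]: (((1 XOR NOT 1) OR (1 IMPLIES NOT 0)) AND ((1 AND 0) IMPLIES (NOT 1 OR 0))) -> 1
  row 20 [10100]: (((0 XOR NOT 1) OR (0 IMPLIES NOT 1)) AND ((0 AND 0) IMPLIES (NOT 0 OR 0))) -> 1
  row 21 [10101]: (((1 XOR NOT 1) OR (0 IMPLIES NOT 1)) AND ((0 AND 0) IMPLIES (NOT 0 OR 0))) -> 1
  row 22 [10110]: (((0 XOR NOT 1) OR (1 IMPLIES NOT 1)) AND ((1 AND 0) IMPLIES (NOT 1 OR 0))) -> 0
  row 23 [10111]: (((1 XOR NOT 1) OR (1 IMPLIES NOT 1)) AND ((1 AND 0) IMPLIES (NOT 1 OR 0))) -> 1
  row 24 [11000]: (((0 XOR NOT 1) OR (0 IMPLIES NOT 0)) AND ((0 AND 1) IMPLIES (NOT 0 OR 1))) -> 1
  row 25 [11001]: (((1 XOR NOT 1) OR (0 IMPLIES NOT 0)) AND ((0 AND 1) IMPLIES (NOT 0 OR 1))) -> 1
  row 26 [11010]: (((0 XOR NOT 1) OR (1 IMPLIES NOT 0)) AND ((1 AND 1) IMPLIES (NOT 1 OR 1))) -> 1
  row 27 [11011]: (((1 XOR NOT 1) OR (1 IMPLIES NOT 0)) AND ((1 AND 1) IMPLIES (NOT 1 OR 1))) -> 1
  row 28 [11100]: (((0 XOR NOT 1) OR (0 IMPLIES NOT 1)) AND ((0 AND 1) IMPLIES (NOT 0 OR 1))) -> 1
  row 29 [11101]: (((1 XOR NOT 1) OR (0 IMPLIES NOT 1)) AND ((0 AND 1) IMPLIES (NOT 0 OR 1))) -> 1
  row 30 [11110]: (((0 XOR NOT 1) OR (1 IMPLIES NOT 1)) AND ((1 AND 1) IMPLIES (NOT 1 OR 1))) -> 0
  row 31 [11111]: (((1 XOR NOT 1) OR (1 IMPLIES NOT 1)) AND ((1 AND 1) IMPLIES (NOT 1 OR 1))) -> 1
Full result column, 8 rows per line (x1,x2 fixed per line; x3,x4,x5 runs 000..111 left to right):
  rows 0-7 [x1,x2=00]: 11111110  (ones: 7)
  rows 8-15 [x1,x2=01]: 11111110  (ones: 7)
  rows 16-23 [x1,x2=10]: 11111101  (ones: 7)
  rows 24-31 [x1,x2=11]: 11111101  (ones: 7)
Count of 1-rows = 7+7+7+7 = 28

28
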